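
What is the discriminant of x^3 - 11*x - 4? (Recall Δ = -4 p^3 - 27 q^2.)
Δ = 4892

For a depressed cubic x^3 + p x + q the discriminant is Δ = -4 p^3 - 27 q^2 = -4*(-11)^3 - 27*(-4)^2 = 5324 - 432 = 4892.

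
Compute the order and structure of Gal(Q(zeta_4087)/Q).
|Gal(Q(zeta_4087)/Q)| = phi(4087) = 3960; group ≅ (Z/4087Z)^* ≅ Z/60Z × Z/66Z

The n-th cyclotomic polynomial Φ_4087(x) is the minimal polynomial of zeta_4087 over Q and has degree phi(4087) = 3960. So Q(zeta_4087) is a degree-3960 Galois extension with Galois group (Z/4087Z)^*. By CRT, (Z/4087Z)^* ≅ (Z/61Z)^* × (Z/67Z)^*. Each prime-power unit group is (Z/61Z)^* ≅ Z/60Z; (Z/67Z)^* ≅ Z/66Z. Hence Gal(Q(zeta_4087)/Q) ≅ Z/60Z × Z/66Z.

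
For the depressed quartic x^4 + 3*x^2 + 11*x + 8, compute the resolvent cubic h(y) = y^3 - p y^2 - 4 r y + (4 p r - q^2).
h(y) = y^3 - 3*y^2 - 32*y - 25

Identify coefficients: p = 3, q = 11, r = 8.
Plug into h(y) = y^3 - p y^2 - 4 r y + (4 p r - q^2):
  h(y) = y^3 - (3) y^2 - 4*(8) y + (4*(3)*(8) - (11)^2)
       = y^3 + (-3) y^2 + (-32) y + (-25).
Simplifying: h(y) = y^3 - 3*y^2 - 32*y - 25.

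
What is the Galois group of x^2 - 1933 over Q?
Gal(K/Q) = Z/2Z (cyclic of order 2)

x^2 - 1933 is irreducible over Q since 1933 is not a rational square. The splitting field Q(sqrt(1933)) has degree 2 over Q, and its unique nontrivial automorphism is sqrt(1933) ↦ -sqrt(1933). Hence Gal(Q(sqrt(1933))/Q) = Z/2Z.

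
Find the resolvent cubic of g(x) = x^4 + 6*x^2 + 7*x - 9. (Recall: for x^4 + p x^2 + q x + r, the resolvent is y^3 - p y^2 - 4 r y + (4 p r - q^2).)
h(y) = y^3 - 6*y^2 + 36*y - 265

Identify coefficients: p = 6, q = 7, r = -9.
Plug into h(y) = y^3 - p y^2 - 4 r y + (4 p r - q^2):
  h(y) = y^3 - (6) y^2 - 4*(-9) y + (4*(6)*(-9) - (7)^2)
       = y^3 + (-6) y^2 + (36) y + (-265).
Simplifying: h(y) = y^3 - 6*y^2 + 36*y - 265.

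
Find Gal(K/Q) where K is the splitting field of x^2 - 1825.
Gal(K/Q) = Z/2Z (cyclic of order 2)

x^2 - 1825 is irreducible over Q since 1825 is not a rational square. The splitting field Q(sqrt(1825)) has degree 2 over Q, and its unique nontrivial automorphism is sqrt(1825) ↦ -sqrt(1825). Hence Gal(Q(sqrt(1825))/Q) = Z/2Z.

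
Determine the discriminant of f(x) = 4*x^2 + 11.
Δ = -176

For a quadratic a x^2 + b x + c the discriminant is Δ = b^2 - 4ac = (0)^2 - 4*(4)*(11) = 0 - (176) = -176.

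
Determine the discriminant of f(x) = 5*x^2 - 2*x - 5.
Δ = 104

For a quadratic a x^2 + b x + c the discriminant is Δ = b^2 - 4ac = (-2)^2 - 4*(5)*(-5) = 4 - (-100) = 104.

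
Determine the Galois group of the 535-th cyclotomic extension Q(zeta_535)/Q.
|Gal(Q(zeta_535)/Q)| = phi(535) = 424; group ≅ (Z/535Z)^* ≅ Z/4Z × Z/106Z

The n-th cyclotomic polynomial Φ_535(x) is the minimal polynomial of zeta_535 over Q and has degree phi(535) = 424. So Q(zeta_535) is a degree-424 Galois extension with Galois group (Z/535Z)^*. By CRT, (Z/535Z)^* ≅ (Z/5Z)^* × (Z/107Z)^*. Each prime-power unit group is (Z/5Z)^* ≅ Z/4Z; (Z/107Z)^* ≅ Z/106Z. Hence Gal(Q(zeta_535)/Q) ≅ Z/4Z × Z/106Z.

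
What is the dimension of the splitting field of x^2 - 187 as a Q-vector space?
[K:Q] = 2

The polynomial x^2 - 187 is irreducible over Q since 187 is not a perfect square. Its splitting field is Q(sqrt(187)), which has degree 2 over Q.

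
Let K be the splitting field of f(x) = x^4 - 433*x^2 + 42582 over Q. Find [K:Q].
[K:Q] = 4

f factors as (x^2 - 151)(x^2 - 282); the splitting field is K = Q(sqrt(151), sqrt(282)). Since 151, 282, and 42582 are all non-squares in Q, the three subfields Q(sqrt(151)), Q(sqrt(282)), Q(sqrt(42582)) are distinct degree-2 extensions, so [K:Q] = 4 (Klein four Galois group).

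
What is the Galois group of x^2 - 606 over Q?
Gal(K/Q) = Z/2Z (cyclic of order 2)

x^2 - 606 is irreducible over Q since 606 is not a rational square. The splitting field Q(sqrt(606)) has degree 2 over Q, and its unique nontrivial automorphism is sqrt(606) ↦ -sqrt(606). Hence Gal(Q(sqrt(606))/Q) = Z/2Z.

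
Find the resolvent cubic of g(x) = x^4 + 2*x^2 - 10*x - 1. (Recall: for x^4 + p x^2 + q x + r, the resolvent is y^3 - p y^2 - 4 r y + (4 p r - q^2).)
h(y) = y^3 - 2*y^2 + 4*y - 108

Identify coefficients: p = 2, q = -10, r = -1.
Plug into h(y) = y^3 - p y^2 - 4 r y + (4 p r - q^2):
  h(y) = y^3 - (2) y^2 - 4*(-1) y + (4*(2)*(-1) - (-10)^2)
       = y^3 + (-2) y^2 + (4) y + (-108).
Simplifying: h(y) = y^3 - 2*y^2 + 4*y - 108.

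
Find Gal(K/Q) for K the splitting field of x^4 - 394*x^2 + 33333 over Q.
Gal(K/Q) = V_4 (Klein four-group, Z/2Z × Z/2Z)

f factors as (x^2 - 271)(x^2 - 123), so the splitting field is K = Q(sqrt(271), sqrt(123)). The elements 271, 123, 33333 are all non-squares in Q, so sqrt(271) and sqrt(123) generate independent quadratic extensions. Thus [K:Q] = 4 and Gal(K/Q) is generated by the two order-2 automorphisms sqrt(271) ↦ -sqrt(271) and sqrt(123) ↦ -sqrt(123), giving V_4.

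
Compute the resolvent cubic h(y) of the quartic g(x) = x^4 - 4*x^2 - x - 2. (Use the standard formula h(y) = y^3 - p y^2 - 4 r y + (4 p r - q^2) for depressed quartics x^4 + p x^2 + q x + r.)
h(y) = y^3 + 4*y^2 + 8*y + 31

Identify coefficients: p = -4, q = -1, r = -2.
Plug into h(y) = y^3 - p y^2 - 4 r y + (4 p r - q^2):
  h(y) = y^3 - (-4) y^2 - 4*(-2) y + (4*(-4)*(-2) - (-1)^2)
       = y^3 + (4) y^2 + (8) y + (31).
Simplifying: h(y) = y^3 + 4*y^2 + 8*y + 31.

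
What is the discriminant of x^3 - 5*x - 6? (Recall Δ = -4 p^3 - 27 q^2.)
Δ = -472

For a depressed cubic x^3 + p x + q the discriminant is Δ = -4 p^3 - 27 q^2 = -4*(-5)^3 - 27*(-6)^2 = 500 - 972 = -472.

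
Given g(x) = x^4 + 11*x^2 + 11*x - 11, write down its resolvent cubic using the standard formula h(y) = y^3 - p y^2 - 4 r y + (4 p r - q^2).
h(y) = y^3 - 11*y^2 + 44*y - 605

Identify coefficients: p = 11, q = 11, r = -11.
Plug into h(y) = y^3 - p y^2 - 4 r y + (4 p r - q^2):
  h(y) = y^3 - (11) y^2 - 4*(-11) y + (4*(11)*(-11) - (11)^2)
       = y^3 + (-11) y^2 + (44) y + (-605).
Simplifying: h(y) = y^3 - 11*y^2 + 44*y - 605.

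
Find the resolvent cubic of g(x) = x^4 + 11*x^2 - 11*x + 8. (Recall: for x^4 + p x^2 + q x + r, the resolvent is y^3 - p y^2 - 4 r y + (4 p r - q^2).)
h(y) = y^3 - 11*y^2 - 32*y + 231

Identify coefficients: p = 11, q = -11, r = 8.
Plug into h(y) = y^3 - p y^2 - 4 r y + (4 p r - q^2):
  h(y) = y^3 - (11) y^2 - 4*(8) y + (4*(11)*(8) - (-11)^2)
       = y^3 + (-11) y^2 + (-32) y + (231).
Simplifying: h(y) = y^3 - 11*y^2 - 32*y + 231.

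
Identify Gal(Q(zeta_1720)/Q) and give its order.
|Gal(Q(zeta_1720)/Q)| = phi(1720) = 672; group ≅ (Z/1720Z)^* ≅ Z/2Z × Z/2Z × Z/4Z × Z/42Z

The n-th cyclotomic polynomial Φ_1720(x) is the minimal polynomial of zeta_1720 over Q and has degree phi(1720) = 672. So Q(zeta_1720) is a degree-672 Galois extension with Galois group (Z/1720Z)^*. By CRT, (Z/1720Z)^* ≅ (Z/8Z)^* × (Z/5Z)^* × (Z/43Z)^*. Each prime-power unit group is (Z/8Z)^* ≅ Z/2Z × Z/2Z; (Z/5Z)^* ≅ Z/4Z; (Z/43Z)^* ≅ Z/42Z. Hence Gal(Q(zeta_1720)/Q) ≅ Z/2Z × Z/2Z × Z/4Z × Z/42Z.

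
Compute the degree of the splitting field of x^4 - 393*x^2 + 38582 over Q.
[K:Q] = 4

f factors as (x^2 - 191)(x^2 - 202); the splitting field is K = Q(sqrt(191), sqrt(202)). Since 191, 202, and 38582 are all non-squares in Q, the three subfields Q(sqrt(191)), Q(sqrt(202)), Q(sqrt(38582)) are distinct degree-2 extensions, so [K:Q] = 4 (Klein four Galois group).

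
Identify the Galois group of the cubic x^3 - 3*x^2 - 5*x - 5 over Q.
Gal(K/Q) = S_3 (symmetric group of order 6)

Compute the discriminant of x^3 + (-3)*x^2 + (-5)*x + (-5): Δ = -1840. Since Δ is not a rational square, the Galois group is not contained in A_3; it must be the full S_3 (irreducibility of the cubic rules out anything smaller).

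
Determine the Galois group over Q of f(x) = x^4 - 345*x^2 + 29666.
Gal(K/Q) = V_4 (Klein four-group, Z/2Z × Z/2Z)

f factors as (x^2 - 182)(x^2 - 163), so the splitting field is K = Q(sqrt(182), sqrt(163)). The elements 182, 163, 29666 are all non-squares in Q, so sqrt(182) and sqrt(163) generate independent quadratic extensions. Thus [K:Q] = 4 and Gal(K/Q) is generated by the two order-2 automorphisms sqrt(182) ↦ -sqrt(182) and sqrt(163) ↦ -sqrt(163), giving V_4.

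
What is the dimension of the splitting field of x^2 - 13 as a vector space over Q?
[K:Q] = 2

The discriminant of x^2 + (0)*x + (-13) is b^2 - 4c = 0 - (-52) = 52. Since 52 is not a perfect square in Q, the polynomial is irreducible over Q. Its two roots generate a degree-2 extension, so [K:Q] = 2.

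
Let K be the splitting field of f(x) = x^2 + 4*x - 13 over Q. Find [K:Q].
[K:Q] = 2

The discriminant of x^2 + (4)*x + (-13) is b^2 - 4c = 16 - (-52) = 68. Since 68 is not a perfect square in Q, the polynomial is irreducible over Q. Its two roots generate a degree-2 extension, so [K:Q] = 2.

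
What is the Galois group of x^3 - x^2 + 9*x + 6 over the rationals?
Gal(K/Q) = S_3 (symmetric group of order 6)

Compute the discriminant of x^3 + (-1)*x^2 + (9)*x + (6): Δ = -4755. Since Δ is not a rational square, the Galois group is not contained in A_3; it must be the full S_3 (irreducibility of the cubic rules out anything smaller).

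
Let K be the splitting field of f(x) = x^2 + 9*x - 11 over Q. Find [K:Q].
[K:Q] = 2

The discriminant of x^2 + (9)*x + (-11) is b^2 - 4c = 81 - (-44) = 125. Since 125 is not a perfect square in Q, the polynomial is irreducible over Q. Its two roots generate a degree-2 extension, so [K:Q] = 2.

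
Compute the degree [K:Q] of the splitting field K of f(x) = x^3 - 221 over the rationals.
[K:Q] = 6

x^3 - 221 has one real root r = 221^(1/3) and two complex roots r*zeta_3, r*zeta_3^2 where zeta_3 = e^(2*pi*i/3). The splitting field is Q(r, zeta_3). [Q(r):Q] = 3 and [Q(zeta_3):Q] = 2 with gcd = 1, so [Q(r, zeta_3):Q] = 3 * 2 = 6.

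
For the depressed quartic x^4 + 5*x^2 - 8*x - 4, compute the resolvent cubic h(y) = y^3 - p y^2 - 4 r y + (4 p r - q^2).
h(y) = y^3 - 5*y^2 + 16*y - 144

Identify coefficients: p = 5, q = -8, r = -4.
Plug into h(y) = y^3 - p y^2 - 4 r y + (4 p r - q^2):
  h(y) = y^3 - (5) y^2 - 4*(-4) y + (4*(5)*(-4) - (-8)^2)
       = y^3 + (-5) y^2 + (16) y + (-144).
Simplifying: h(y) = y^3 - 5*y^2 + 16*y - 144.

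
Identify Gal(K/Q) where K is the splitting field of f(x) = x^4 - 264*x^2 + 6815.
Gal(K/Q) = V_4 (Klein four-group, Z/2Z × Z/2Z)

f factors as (x^2 - 235)(x^2 - 29), so the splitting field is K = Q(sqrt(235), sqrt(29)). The elements 235, 29, 6815 are all non-squares in Q, so sqrt(235) and sqrt(29) generate independent quadratic extensions. Thus [K:Q] = 4 and Gal(K/Q) is generated by the two order-2 automorphisms sqrt(235) ↦ -sqrt(235) and sqrt(29) ↦ -sqrt(29), giving V_4.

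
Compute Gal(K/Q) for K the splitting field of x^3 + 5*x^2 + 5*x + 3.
Gal(K/Q) = S_3 (symmetric group of order 6)

Compute the discriminant of x^3 + (5)*x^2 + (5)*x + (3): Δ = -268. Since Δ is not a rational square, the Galois group is not contained in A_3; it must be the full S_3 (irreducibility of the cubic rules out anything smaller).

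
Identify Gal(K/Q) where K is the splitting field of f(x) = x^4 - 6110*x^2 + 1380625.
Gal(K/Q) = Z/2Z (cyclic of order 2)

f factors as (x^2 - 5875)(x^2 - 235), so the splitting field is K = Q(sqrt(5875), sqrt(235)). The squarefree part of 5875 is 235 and the squarefree part of 235 is also 235, so sqrt(5875) and sqrt(235) are both rational multiples of sqrt(235). Hence Q(sqrt(5875)) = Q(sqrt(235)) = Q(sqrt(235)), and the splitting field collapses to a single degree-2 extension with Galois group Z/2Z.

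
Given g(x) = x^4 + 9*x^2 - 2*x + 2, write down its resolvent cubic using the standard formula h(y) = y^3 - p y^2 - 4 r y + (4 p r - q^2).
h(y) = y^3 - 9*y^2 - 8*y + 68

Identify coefficients: p = 9, q = -2, r = 2.
Plug into h(y) = y^3 - p y^2 - 4 r y + (4 p r - q^2):
  h(y) = y^3 - (9) y^2 - 4*(2) y + (4*(9)*(2) - (-2)^2)
       = y^3 + (-9) y^2 + (-8) y + (68).
Simplifying: h(y) = y^3 - 9*y^2 - 8*y + 68.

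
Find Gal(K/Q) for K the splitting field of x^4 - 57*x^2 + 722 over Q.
Gal(K/Q) = V_4 (Klein four-group, Z/2Z × Z/2Z)

f factors as (x^2 - 19)(x^2 - 38), so the splitting field is K = Q(sqrt(19), sqrt(38)). The elements 19, 38, 722 are all non-squares in Q, so sqrt(19) and sqrt(38) generate independent quadratic extensions. Thus [K:Q] = 4 and Gal(K/Q) is generated by the two order-2 automorphisms sqrt(19) ↦ -sqrt(19) and sqrt(38) ↦ -sqrt(38), giving V_4.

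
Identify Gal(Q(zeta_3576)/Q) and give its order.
|Gal(Q(zeta_3576)/Q)| = phi(3576) = 1184; group ≅ (Z/3576Z)^* ≅ Z/2Z × Z/2Z × Z/2Z × Z/148Z

The n-th cyclotomic polynomial Φ_3576(x) is the minimal polynomial of zeta_3576 over Q and has degree phi(3576) = 1184. So Q(zeta_3576) is a degree-1184 Galois extension with Galois group (Z/3576Z)^*. By CRT, (Z/3576Z)^* ≅ (Z/8Z)^* × (Z/3Z)^* × (Z/149Z)^*. Each prime-power unit group is (Z/8Z)^* ≅ Z/2Z × Z/2Z; (Z/3Z)^* ≅ Z/2Z; (Z/149Z)^* ≅ Z/148Z. Hence Gal(Q(zeta_3576)/Q) ≅ Z/2Z × Z/2Z × Z/2Z × Z/148Z.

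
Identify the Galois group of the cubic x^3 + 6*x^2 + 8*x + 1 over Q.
Gal(K/Q) = S_3 (symmetric group of order 6)

Compute the discriminant of x^3 + (6)*x^2 + (8)*x + (1): Δ = 229. Since Δ is not a rational square, the Galois group is not contained in A_3; it must be the full S_3 (irreducibility of the cubic rules out anything smaller).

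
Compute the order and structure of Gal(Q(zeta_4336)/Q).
|Gal(Q(zeta_4336)/Q)| = phi(4336) = 2160; group ≅ (Z/4336Z)^* ≅ Z/2Z × Z/4Z × Z/270Z

The n-th cyclotomic polynomial Φ_4336(x) is the minimal polynomial of zeta_4336 over Q and has degree phi(4336) = 2160. So Q(zeta_4336) is a degree-2160 Galois extension with Galois group (Z/4336Z)^*. By CRT, (Z/4336Z)^* ≅ (Z/16Z)^* × (Z/271Z)^*. Each prime-power unit group is (Z/16Z)^* ≅ Z/2Z × Z/4Z; (Z/271Z)^* ≅ Z/270Z. Hence Gal(Q(zeta_4336)/Q) ≅ Z/2Z × Z/4Z × Z/270Z.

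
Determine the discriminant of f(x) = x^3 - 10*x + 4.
Δ = 3568

For a depressed cubic x^3 + p x + q the discriminant is Δ = -4 p^3 - 27 q^2 = -4*(-10)^3 - 27*(4)^2 = 4000 - 432 = 3568.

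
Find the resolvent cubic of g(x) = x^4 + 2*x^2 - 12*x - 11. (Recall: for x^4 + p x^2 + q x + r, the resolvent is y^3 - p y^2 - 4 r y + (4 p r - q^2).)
h(y) = y^3 - 2*y^2 + 44*y - 232

Identify coefficients: p = 2, q = -12, r = -11.
Plug into h(y) = y^3 - p y^2 - 4 r y + (4 p r - q^2):
  h(y) = y^3 - (2) y^2 - 4*(-11) y + (4*(2)*(-11) - (-12)^2)
       = y^3 + (-2) y^2 + (44) y + (-232).
Simplifying: h(y) = y^3 - 2*y^2 + 44*y - 232.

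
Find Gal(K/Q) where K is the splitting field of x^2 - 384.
Gal(K/Q) = Z/2Z (cyclic of order 2)

x^2 - 384 is irreducible over Q since 384 is not a rational square. The splitting field Q(sqrt(384)) has degree 2 over Q, and its unique nontrivial automorphism is sqrt(384) ↦ -sqrt(384). Hence Gal(Q(sqrt(384))/Q) = Z/2Z.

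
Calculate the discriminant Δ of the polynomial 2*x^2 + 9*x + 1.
Δ = 73

For a quadratic a x^2 + b x + c the discriminant is Δ = b^2 - 4ac = (9)^2 - 4*(2)*(1) = 81 - (8) = 73.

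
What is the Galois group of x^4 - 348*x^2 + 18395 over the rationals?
Gal(K/Q) = V_4 (Klein four-group, Z/2Z × Z/2Z)

f factors as (x^2 - 65)(x^2 - 283), so the splitting field is K = Q(sqrt(65), sqrt(283)). The elements 65, 283, 18395 are all non-squares in Q, so sqrt(65) and sqrt(283) generate independent quadratic extensions. Thus [K:Q] = 4 and Gal(K/Q) is generated by the two order-2 automorphisms sqrt(65) ↦ -sqrt(65) and sqrt(283) ↦ -sqrt(283), giving V_4.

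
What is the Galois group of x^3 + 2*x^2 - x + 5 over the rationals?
Gal(K/Q) = S_3 (symmetric group of order 6)

Compute the discriminant of x^3 + (2)*x^2 + (-1)*x + (5): Δ = -1007. Since Δ is not a rational square, the Galois group is not contained in A_3; it must be the full S_3 (irreducibility of the cubic rules out anything smaller).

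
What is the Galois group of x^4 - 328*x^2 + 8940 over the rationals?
Gal(K/Q) = V_4 (Klein four-group, Z/2Z × Z/2Z)

f factors as (x^2 - 298)(x^2 - 30), so the splitting field is K = Q(sqrt(298), sqrt(30)). The elements 298, 30, 8940 are all non-squares in Q, so sqrt(298) and sqrt(30) generate independent quadratic extensions. Thus [K:Q] = 4 and Gal(K/Q) is generated by the two order-2 automorphisms sqrt(298) ↦ -sqrt(298) and sqrt(30) ↦ -sqrt(30), giving V_4.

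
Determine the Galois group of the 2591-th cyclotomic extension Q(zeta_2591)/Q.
|Gal(Q(zeta_2591)/Q)| = phi(2591) = 2590; group ≅ (Z/2591Z)^* ≅ Z/2590Z

The n-th cyclotomic polynomial Φ_2591(x) is the minimal polynomial of zeta_2591 over Q and has degree phi(2591) = 2590. So Q(zeta_2591) is a degree-2590 Galois extension with Galois group (Z/2591Z)^*. (Z/2591Z)^* is cyclic since 2591 is an odd prime power (or 4). Hence Gal(Q(zeta_2591)/Q) ≅ Z/2590Z.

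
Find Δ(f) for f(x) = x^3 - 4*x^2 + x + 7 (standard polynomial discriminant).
Δ = -23

For x^3 + a x^2 + b x + c the discriminant is Δ = 18 a b c - 4 a^3 c + a^2 b^2 - 4 b^3 - 27 c^2.
Plug a = -4, b = 1, c = 7:
  18*(-4)*(1)*(7) - 4*(-4)^3*(7) + (-4)^2*(1)^2 - 4*(1)^3 - 27*(7)^2
  = -504 + (1792) + 16 + (-4) + (-1323)
  = -23.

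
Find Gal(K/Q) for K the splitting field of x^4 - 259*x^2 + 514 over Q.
Gal(K/Q) = V_4 (Klein four-group, Z/2Z × Z/2Z)

f factors as (x^2 - 257)(x^2 - 2), so the splitting field is K = Q(sqrt(257), sqrt(2)). The elements 257, 2, 514 are all non-squares in Q, so sqrt(257) and sqrt(2) generate independent quadratic extensions. Thus [K:Q] = 4 and Gal(K/Q) is generated by the two order-2 automorphisms sqrt(257) ↦ -sqrt(257) and sqrt(2) ↦ -sqrt(2), giving V_4.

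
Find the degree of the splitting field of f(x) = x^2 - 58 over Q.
[K:Q] = 2

The polynomial x^2 - 58 is irreducible over Q since 58 is not a perfect square. Its splitting field is Q(sqrt(58)), which has degree 2 over Q.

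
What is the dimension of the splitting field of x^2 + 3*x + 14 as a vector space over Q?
[K:Q] = 2

The discriminant of x^2 + (3)*x + (14) is b^2 - 4c = 9 - (56) = -47. Since -47 is not a perfect square in Q, the polynomial is irreducible over Q. Its two roots generate a degree-2 extension, so [K:Q] = 2.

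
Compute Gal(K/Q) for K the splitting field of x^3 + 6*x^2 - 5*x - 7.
Gal(K/Q) = S_3 (symmetric group of order 6)

Compute the discriminant of x^3 + (6)*x^2 + (-5)*x + (-7): Δ = 9905. Since Δ is not a rational square, the Galois group is not contained in A_3; it must be the full S_3 (irreducibility of the cubic rules out anything smaller).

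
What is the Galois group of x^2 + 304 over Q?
Gal(K/Q) = Z/2Z (cyclic of order 2)

x^2 + 304 is irreducible over Q since -304 is not a rational square. The splitting field Q(sqrt(-304)) has degree 2 over Q, and its unique nontrivial automorphism is sqrt(-304) ↦ -sqrt(-304). Hence Gal(Q(sqrt(-304))/Q) = Z/2Z.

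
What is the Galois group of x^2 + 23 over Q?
Gal(K/Q) = Z/2Z (cyclic of order 2)

x^2 + 23 is irreducible over Q since -23 is not a rational square. The splitting field Q(sqrt(-23)) has degree 2 over Q, and its unique nontrivial automorphism is sqrt(-23) ↦ -sqrt(-23). Hence Gal(Q(sqrt(-23))/Q) = Z/2Z.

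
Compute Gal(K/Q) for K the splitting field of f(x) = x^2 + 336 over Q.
Gal(K/Q) = Z/2Z (cyclic of order 2)

x^2 + 336 is irreducible over Q since -336 is not a rational square. The splitting field Q(sqrt(-336)) has degree 2 over Q, and its unique nontrivial automorphism is sqrt(-336) ↦ -sqrt(-336). Hence Gal(Q(sqrt(-336))/Q) = Z/2Z.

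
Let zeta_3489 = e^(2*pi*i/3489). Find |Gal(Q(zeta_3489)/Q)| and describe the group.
|Gal(Q(zeta_3489)/Q)| = phi(3489) = 2324; group ≅ (Z/3489Z)^* ≅ Z/2Z × Z/1162Z

The n-th cyclotomic polynomial Φ_3489(x) is the minimal polynomial of zeta_3489 over Q and has degree phi(3489) = 2324. So Q(zeta_3489) is a degree-2324 Galois extension with Galois group (Z/3489Z)^*. By CRT, (Z/3489Z)^* ≅ (Z/3Z)^* × (Z/1163Z)^*. Each prime-power unit group is (Z/3Z)^* ≅ Z/2Z; (Z/1163Z)^* ≅ Z/1162Z. Hence Gal(Q(zeta_3489)/Q) ≅ Z/2Z × Z/1162Z.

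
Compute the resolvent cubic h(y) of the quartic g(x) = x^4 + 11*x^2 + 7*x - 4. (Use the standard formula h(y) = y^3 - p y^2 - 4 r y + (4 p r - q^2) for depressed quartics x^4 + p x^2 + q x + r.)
h(y) = y^3 - 11*y^2 + 16*y - 225

Identify coefficients: p = 11, q = 7, r = -4.
Plug into h(y) = y^3 - p y^2 - 4 r y + (4 p r - q^2):
  h(y) = y^3 - (11) y^2 - 4*(-4) y + (4*(11)*(-4) - (7)^2)
       = y^3 + (-11) y^2 + (16) y + (-225).
Simplifying: h(y) = y^3 - 11*y^2 + 16*y - 225.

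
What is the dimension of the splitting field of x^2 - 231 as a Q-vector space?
[K:Q] = 2

The polynomial x^2 - 231 is irreducible over Q since 231 is not a perfect square. Its splitting field is Q(sqrt(231)), which has degree 2 over Q.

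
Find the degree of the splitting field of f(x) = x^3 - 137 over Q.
[K:Q] = 6

x^3 - 137 has one real root r = 137^(1/3) and two complex roots r*zeta_3, r*zeta_3^2 where zeta_3 = e^(2*pi*i/3). The splitting field is Q(r, zeta_3). [Q(r):Q] = 3 and [Q(zeta_3):Q] = 2 with gcd = 1, so [Q(r, zeta_3):Q] = 3 * 2 = 6.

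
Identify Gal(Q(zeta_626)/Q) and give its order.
|Gal(Q(zeta_626)/Q)| = phi(626) = 312; group ≅ (Z/626Z)^* ≅ Z/312Z

The n-th cyclotomic polynomial Φ_626(x) is the minimal polynomial of zeta_626 over Q and has degree phi(626) = 312. So Q(zeta_626) is a degree-312 Galois extension with Galois group (Z/626Z)^*. By CRT, (Z/626Z)^* ≅ (Z/2Z)^* × (Z/313Z)^*. Each prime-power unit group is (Z/2Z)^* ≅ trivial group (order 1); (Z/313Z)^* ≅ Z/312Z. Hence Gal(Q(zeta_626)/Q) ≅ Z/312Z.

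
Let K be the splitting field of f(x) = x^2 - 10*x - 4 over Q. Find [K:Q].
[K:Q] = 2

The discriminant of x^2 + (-10)*x + (-4) is b^2 - 4c = 100 - (-16) = 116. Since 116 is not a perfect square in Q, the polynomial is irreducible over Q. Its two roots generate a degree-2 extension, so [K:Q] = 2.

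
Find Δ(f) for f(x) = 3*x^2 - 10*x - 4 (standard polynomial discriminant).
Δ = 148

For a quadratic a x^2 + b x + c the discriminant is Δ = b^2 - 4ac = (-10)^2 - 4*(3)*(-4) = 100 - (-48) = 148.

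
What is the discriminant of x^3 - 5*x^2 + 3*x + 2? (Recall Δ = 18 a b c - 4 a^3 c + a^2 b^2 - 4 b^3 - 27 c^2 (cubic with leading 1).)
Δ = 469

For x^3 + a x^2 + b x + c the discriminant is Δ = 18 a b c - 4 a^3 c + a^2 b^2 - 4 b^3 - 27 c^2.
Plug a = -5, b = 3, c = 2:
  18*(-5)*(3)*(2) - 4*(-5)^3*(2) + (-5)^2*(3)^2 - 4*(3)^3 - 27*(2)^2
  = -540 + (1000) + 225 + (-108) + (-108)
  = 469.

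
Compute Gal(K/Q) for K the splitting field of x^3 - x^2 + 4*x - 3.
Gal(K/Q) = S_3 (symmetric group of order 6)

Compute the discriminant of x^3 + (-1)*x^2 + (4)*x + (-3): Δ = -279. Since Δ is not a rational square, the Galois group is not contained in A_3; it must be the full S_3 (irreducibility of the cubic rules out anything smaller).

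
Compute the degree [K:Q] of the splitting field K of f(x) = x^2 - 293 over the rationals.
[K:Q] = 2

The polynomial x^2 - 293 is irreducible over Q since 293 is not a perfect square. Its splitting field is Q(sqrt(293)), which has degree 2 over Q.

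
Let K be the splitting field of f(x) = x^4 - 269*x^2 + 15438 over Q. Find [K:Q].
[K:Q] = 4

f factors as (x^2 - 83)(x^2 - 186); the splitting field is K = Q(sqrt(83), sqrt(186)). Since 83, 186, and 15438 are all non-squares in Q, the three subfields Q(sqrt(83)), Q(sqrt(186)), Q(sqrt(15438)) are distinct degree-2 extensions, so [K:Q] = 4 (Klein four Galois group).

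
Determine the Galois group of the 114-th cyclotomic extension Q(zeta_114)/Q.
|Gal(Q(zeta_114)/Q)| = phi(114) = 36; group ≅ (Z/114Z)^* ≅ Z/2Z × Z/18Z

The n-th cyclotomic polynomial Φ_114(x) is the minimal polynomial of zeta_114 over Q and has degree phi(114) = 36. So Q(zeta_114) is a degree-36 Galois extension with Galois group (Z/114Z)^*. By CRT, (Z/114Z)^* ≅ (Z/2Z)^* × (Z/3Z)^* × (Z/19Z)^*. Each prime-power unit group is (Z/2Z)^* ≅ trivial group (order 1); (Z/3Z)^* ≅ Z/2Z; (Z/19Z)^* ≅ Z/18Z. Hence Gal(Q(zeta_114)/Q) ≅ Z/2Z × Z/18Z.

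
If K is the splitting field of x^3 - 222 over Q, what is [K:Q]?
[K:Q] = 6

x^3 - 222 has one real root r = 222^(1/3) and two complex roots r*zeta_3, r*zeta_3^2 where zeta_3 = e^(2*pi*i/3). The splitting field is Q(r, zeta_3). [Q(r):Q] = 3 and [Q(zeta_3):Q] = 2 with gcd = 1, so [Q(r, zeta_3):Q] = 3 * 2 = 6.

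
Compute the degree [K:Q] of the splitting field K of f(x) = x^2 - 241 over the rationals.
[K:Q] = 2

The polynomial x^2 - 241 is irreducible over Q since 241 is not a perfect square. Its splitting field is Q(sqrt(241)), which has degree 2 over Q.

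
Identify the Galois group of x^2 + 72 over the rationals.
Gal(K/Q) = Z/2Z (cyclic of order 2)

x^2 + 72 is irreducible over Q since -72 is not a rational square. The splitting field Q(sqrt(-72)) has degree 2 over Q, and its unique nontrivial automorphism is sqrt(-72) ↦ -sqrt(-72). Hence Gal(Q(sqrt(-72))/Q) = Z/2Z.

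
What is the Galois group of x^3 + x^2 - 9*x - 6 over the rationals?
Gal(K/Q) = S_3 (symmetric group of order 6)

Compute the discriminant of x^3 + (1)*x^2 + (-9)*x + (-6): Δ = 3021. Since Δ is not a rational square, the Galois group is not contained in A_3; it must be the full S_3 (irreducibility of the cubic rules out anything smaller).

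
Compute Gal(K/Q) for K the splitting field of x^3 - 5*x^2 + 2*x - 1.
Gal(K/Q) = S_3 (symmetric group of order 6)

Compute the discriminant of x^3 + (-5)*x^2 + (2)*x + (-1): Δ = -279. Since Δ is not a rational square, the Galois group is not contained in A_3; it must be the full S_3 (irreducibility of the cubic rules out anything smaller).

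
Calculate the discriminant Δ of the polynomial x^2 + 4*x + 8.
Δ = -16

For a quadratic a x^2 + b x + c the discriminant is Δ = b^2 - 4ac = (4)^2 - 4*(1)*(8) = 16 - (32) = -16.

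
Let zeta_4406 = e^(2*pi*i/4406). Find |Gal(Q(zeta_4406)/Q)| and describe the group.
|Gal(Q(zeta_4406)/Q)| = phi(4406) = 2202; group ≅ (Z/4406Z)^* ≅ Z/2202Z

The n-th cyclotomic polynomial Φ_4406(x) is the minimal polynomial of zeta_4406 over Q and has degree phi(4406) = 2202. So Q(zeta_4406) is a degree-2202 Galois extension with Galois group (Z/4406Z)^*. By CRT, (Z/4406Z)^* ≅ (Z/2Z)^* × (Z/2203Z)^*. Each prime-power unit group is (Z/2Z)^* ≅ trivial group (order 1); (Z/2203Z)^* ≅ Z/2202Z. Hence Gal(Q(zeta_4406)/Q) ≅ Z/2202Z.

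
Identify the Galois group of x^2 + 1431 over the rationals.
Gal(K/Q) = Z/2Z (cyclic of order 2)

x^2 + 1431 is irreducible over Q since -1431 is not a rational square. The splitting field Q(sqrt(-1431)) has degree 2 over Q, and its unique nontrivial automorphism is sqrt(-1431) ↦ -sqrt(-1431). Hence Gal(Q(sqrt(-1431))/Q) = Z/2Z.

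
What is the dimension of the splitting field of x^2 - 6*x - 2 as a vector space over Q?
[K:Q] = 2

The discriminant of x^2 + (-6)*x + (-2) is b^2 - 4c = 36 - (-8) = 44. Since 44 is not a perfect square in Q, the polynomial is irreducible over Q. Its two roots generate a degree-2 extension, so [K:Q] = 2.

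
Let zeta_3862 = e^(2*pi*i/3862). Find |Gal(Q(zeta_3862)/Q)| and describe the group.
|Gal(Q(zeta_3862)/Q)| = phi(3862) = 1930; group ≅ (Z/3862Z)^* ≅ Z/1930Z

The n-th cyclotomic polynomial Φ_3862(x) is the minimal polynomial of zeta_3862 over Q and has degree phi(3862) = 1930. So Q(zeta_3862) is a degree-1930 Galois extension with Galois group (Z/3862Z)^*. By CRT, (Z/3862Z)^* ≅ (Z/2Z)^* × (Z/1931Z)^*. Each prime-power unit group is (Z/2Z)^* ≅ trivial group (order 1); (Z/1931Z)^* ≅ Z/1930Z. Hence Gal(Q(zeta_3862)/Q) ≅ Z/1930Z.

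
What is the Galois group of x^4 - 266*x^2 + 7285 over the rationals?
Gal(K/Q) = V_4 (Klein four-group, Z/2Z × Z/2Z)

f factors as (x^2 - 31)(x^2 - 235), so the splitting field is K = Q(sqrt(31), sqrt(235)). The elements 31, 235, 7285 are all non-squares in Q, so sqrt(31) and sqrt(235) generate independent quadratic extensions. Thus [K:Q] = 4 and Gal(K/Q) is generated by the two order-2 automorphisms sqrt(31) ↦ -sqrt(31) and sqrt(235) ↦ -sqrt(235), giving V_4.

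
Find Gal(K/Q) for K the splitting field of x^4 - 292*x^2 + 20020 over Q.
Gal(K/Q) = V_4 (Klein four-group, Z/2Z × Z/2Z)

f factors as (x^2 - 182)(x^2 - 110), so the splitting field is K = Q(sqrt(182), sqrt(110)). The elements 182, 110, 20020 are all non-squares in Q, so sqrt(182) and sqrt(110) generate independent quadratic extensions. Thus [K:Q] = 4 and Gal(K/Q) is generated by the two order-2 automorphisms sqrt(182) ↦ -sqrt(182) and sqrt(110) ↦ -sqrt(110), giving V_4.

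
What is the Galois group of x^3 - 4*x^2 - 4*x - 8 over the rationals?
Gal(K/Q) = S_3 (symmetric group of order 6)

Compute the discriminant of x^3 + (-4)*x^2 + (-4)*x + (-8): Δ = -5568. Since Δ is not a rational square, the Galois group is not contained in A_3; it must be the full S_3 (irreducibility of the cubic rules out anything smaller).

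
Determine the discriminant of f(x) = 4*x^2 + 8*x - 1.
Δ = 80

For a quadratic a x^2 + b x + c the discriminant is Δ = b^2 - 4ac = (8)^2 - 4*(4)*(-1) = 64 - (-16) = 80.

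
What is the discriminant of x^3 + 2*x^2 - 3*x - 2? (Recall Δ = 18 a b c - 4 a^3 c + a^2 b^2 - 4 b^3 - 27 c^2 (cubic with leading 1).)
Δ = 316

For x^3 + a x^2 + b x + c the discriminant is Δ = 18 a b c - 4 a^3 c + a^2 b^2 - 4 b^3 - 27 c^2.
Plug a = 2, b = -3, c = -2:
  18*(2)*(-3)*(-2) - 4*(2)^3*(-2) + (2)^2*(-3)^2 - 4*(-3)^3 - 27*(-2)^2
  = 216 + (64) + 36 + (108) + (-108)
  = 316.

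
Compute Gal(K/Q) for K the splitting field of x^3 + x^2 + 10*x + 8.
Gal(K/Q) = S_3 (symmetric group of order 6)

Compute the discriminant of x^3 + (1)*x^2 + (10)*x + (8): Δ = -4220. Since Δ is not a rational square, the Galois group is not contained in A_3; it must be the full S_3 (irreducibility of the cubic rules out anything smaller).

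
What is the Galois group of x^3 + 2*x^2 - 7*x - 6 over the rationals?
Gal(K/Q) = S_3 (symmetric group of order 6)

Compute the discriminant of x^3 + (2)*x^2 + (-7)*x + (-6): Δ = 2300. Since Δ is not a rational square, the Galois group is not contained in A_3; it must be the full S_3 (irreducibility of the cubic rules out anything smaller).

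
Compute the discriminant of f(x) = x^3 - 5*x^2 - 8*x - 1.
Δ = 2401

For x^3 + a x^2 + b x + c the discriminant is Δ = 18 a b c - 4 a^3 c + a^2 b^2 - 4 b^3 - 27 c^2.
Plug a = -5, b = -8, c = -1:
  18*(-5)*(-8)*(-1) - 4*(-5)^3*(-1) + (-5)^2*(-8)^2 - 4*(-8)^3 - 27*(-1)^2
  = -720 + (-500) + 1600 + (2048) + (-27)
  = 2401.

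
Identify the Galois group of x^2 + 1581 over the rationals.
Gal(K/Q) = Z/2Z (cyclic of order 2)

x^2 + 1581 is irreducible over Q since -1581 is not a rational square. The splitting field Q(sqrt(-1581)) has degree 2 over Q, and its unique nontrivial automorphism is sqrt(-1581) ↦ -sqrt(-1581). Hence Gal(Q(sqrt(-1581))/Q) = Z/2Z.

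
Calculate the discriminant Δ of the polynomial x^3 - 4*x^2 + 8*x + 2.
Δ = -1772

For x^3 + a x^2 + b x + c the discriminant is Δ = 18 a b c - 4 a^3 c + a^2 b^2 - 4 b^3 - 27 c^2.
Plug a = -4, b = 8, c = 2:
  18*(-4)*(8)*(2) - 4*(-4)^3*(2) + (-4)^2*(8)^2 - 4*(8)^3 - 27*(2)^2
  = -1152 + (512) + 1024 + (-2048) + (-108)
  = -1772.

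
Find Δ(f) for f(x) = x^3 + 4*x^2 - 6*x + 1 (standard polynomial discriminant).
Δ = 725

For x^3 + a x^2 + b x + c the discriminant is Δ = 18 a b c - 4 a^3 c + a^2 b^2 - 4 b^3 - 27 c^2.
Plug a = 4, b = -6, c = 1:
  18*(4)*(-6)*(1) - 4*(4)^3*(1) + (4)^2*(-6)^2 - 4*(-6)^3 - 27*(1)^2
  = -432 + (-256) + 576 + (864) + (-27)
  = 725.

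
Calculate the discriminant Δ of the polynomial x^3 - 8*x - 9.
Δ = -139

For a depressed cubic x^3 + p x + q the discriminant is Δ = -4 p^3 - 27 q^2 = -4*(-8)^3 - 27*(-9)^2 = 2048 - 2187 = -139.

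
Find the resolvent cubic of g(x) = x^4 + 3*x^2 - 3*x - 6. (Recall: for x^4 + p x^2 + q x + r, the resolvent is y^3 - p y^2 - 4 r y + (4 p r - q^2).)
h(y) = y^3 - 3*y^2 + 24*y - 81

Identify coefficients: p = 3, q = -3, r = -6.
Plug into h(y) = y^3 - p y^2 - 4 r y + (4 p r - q^2):
  h(y) = y^3 - (3) y^2 - 4*(-6) y + (4*(3)*(-6) - (-3)^2)
       = y^3 + (-3) y^2 + (24) y + (-81).
Simplifying: h(y) = y^3 - 3*y^2 + 24*y - 81.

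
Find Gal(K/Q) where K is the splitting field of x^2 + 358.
Gal(K/Q) = Z/2Z (cyclic of order 2)

x^2 + 358 is irreducible over Q since -358 is not a rational square. The splitting field Q(sqrt(-358)) has degree 2 over Q, and its unique nontrivial automorphism is sqrt(-358) ↦ -sqrt(-358). Hence Gal(Q(sqrt(-358))/Q) = Z/2Z.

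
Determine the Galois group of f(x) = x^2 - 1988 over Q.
Gal(K/Q) = Z/2Z (cyclic of order 2)

x^2 - 1988 is irreducible over Q since 1988 is not a rational square. The splitting field Q(sqrt(1988)) has degree 2 over Q, and its unique nontrivial automorphism is sqrt(1988) ↦ -sqrt(1988). Hence Gal(Q(sqrt(1988))/Q) = Z/2Z.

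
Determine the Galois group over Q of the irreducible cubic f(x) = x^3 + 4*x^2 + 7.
Gal(K/Q) = S_3 (symmetric group of order 6)

Compute the discriminant of x^3 + (4)*x^2 + (0)*x + (7): Δ = -3115. Since Δ is not a rational square, the Galois group is not contained in A_3; it must be the full S_3 (irreducibility of the cubic rules out anything smaller).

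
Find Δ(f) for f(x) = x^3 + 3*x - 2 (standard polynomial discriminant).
Δ = -216

For a depressed cubic x^3 + p x + q the discriminant is Δ = -4 p^3 - 27 q^2 = -4*(3)^3 - 27*(-2)^2 = -108 - 108 = -216.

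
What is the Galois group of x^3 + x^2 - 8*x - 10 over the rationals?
Gal(K/Q) = S_3 (symmetric group of order 6)

Compute the discriminant of x^3 + (1)*x^2 + (-8)*x + (-10): Δ = 892. Since Δ is not a rational square, the Galois group is not contained in A_3; it must be the full S_3 (irreducibility of the cubic rules out anything smaller).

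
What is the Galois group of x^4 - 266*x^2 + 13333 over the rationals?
Gal(K/Q) = V_4 (Klein four-group, Z/2Z × Z/2Z)

f factors as (x^2 - 199)(x^2 - 67), so the splitting field is K = Q(sqrt(199), sqrt(67)). The elements 199, 67, 13333 are all non-squares in Q, so sqrt(199) and sqrt(67) generate independent quadratic extensions. Thus [K:Q] = 4 and Gal(K/Q) is generated by the two order-2 automorphisms sqrt(199) ↦ -sqrt(199) and sqrt(67) ↦ -sqrt(67), giving V_4.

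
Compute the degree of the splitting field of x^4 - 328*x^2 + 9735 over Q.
[K:Q] = 4

f factors as (x^2 - 295)(x^2 - 33); the splitting field is K = Q(sqrt(295), sqrt(33)). Since 295, 33, and 9735 are all non-squares in Q, the three subfields Q(sqrt(295)), Q(sqrt(33)), Q(sqrt(9735)) are distinct degree-2 extensions, so [K:Q] = 4 (Klein four Galois group).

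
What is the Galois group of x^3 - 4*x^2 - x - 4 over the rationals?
Gal(K/Q) = S_3 (symmetric group of order 6)

Compute the discriminant of x^3 + (-4)*x^2 + (-1)*x + (-4): Δ = -1724. Since Δ is not a rational square, the Galois group is not contained in A_3; it must be the full S_3 (irreducibility of the cubic rules out anything smaller).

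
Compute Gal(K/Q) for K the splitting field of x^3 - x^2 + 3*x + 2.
Gal(K/Q) = S_3 (symmetric group of order 6)

Compute the discriminant of x^3 + (-1)*x^2 + (3)*x + (2): Δ = -307. Since Δ is not a rational square, the Galois group is not contained in A_3; it must be the full S_3 (irreducibility of the cubic rules out anything smaller).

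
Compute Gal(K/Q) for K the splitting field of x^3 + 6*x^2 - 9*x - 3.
Gal(K/Q) = S_3 (symmetric group of order 6)

Compute the discriminant of x^3 + (6)*x^2 + (-9)*x + (-3): Δ = 11097. Since Δ is not a rational square, the Galois group is not contained in A_3; it must be the full S_3 (irreducibility of the cubic rules out anything smaller).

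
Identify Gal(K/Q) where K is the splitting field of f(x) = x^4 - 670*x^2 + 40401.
Gal(K/Q) = Z/2Z (cyclic of order 2)

f factors as (x^2 - 67)(x^2 - 603), so the splitting field is K = Q(sqrt(67), sqrt(603)). The squarefree part of 67 is 67 and the squarefree part of 603 is also 67, so sqrt(67) and sqrt(603) are both rational multiples of sqrt(67). Hence Q(sqrt(67)) = Q(sqrt(603)) = Q(sqrt(67)), and the splitting field collapses to a single degree-2 extension with Galois group Z/2Z.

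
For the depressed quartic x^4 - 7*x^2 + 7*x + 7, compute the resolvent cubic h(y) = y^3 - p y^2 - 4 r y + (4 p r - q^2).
h(y) = y^3 + 7*y^2 - 28*y - 245

Identify coefficients: p = -7, q = 7, r = 7.
Plug into h(y) = y^3 - p y^2 - 4 r y + (4 p r - q^2):
  h(y) = y^3 - (-7) y^2 - 4*(7) y + (4*(-7)*(7) - (7)^2)
       = y^3 + (7) y^2 + (-28) y + (-245).
Simplifying: h(y) = y^3 + 7*y^2 - 28*y - 245.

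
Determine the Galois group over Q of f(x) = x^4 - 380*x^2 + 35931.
Gal(K/Q) = V_4 (Klein four-group, Z/2Z × Z/2Z)

f factors as (x^2 - 177)(x^2 - 203), so the splitting field is K = Q(sqrt(177), sqrt(203)). The elements 177, 203, 35931 are all non-squares in Q, so sqrt(177) and sqrt(203) generate independent quadratic extensions. Thus [K:Q] = 4 and Gal(K/Q) is generated by the two order-2 automorphisms sqrt(177) ↦ -sqrt(177) and sqrt(203) ↦ -sqrt(203), giving V_4.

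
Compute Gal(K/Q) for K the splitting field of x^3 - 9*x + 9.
Gal(K/Q) = A_3 (cyclic of order 3)

Compute the discriminant of x^3 + (0)*x^2 + (-9)*x + (9): Δ = 729. Since Δ is a perfect square (Δ = 27^2), the Galois group is contained in A_3. Irreducibility forces the group to be transitive on three roots, so Gal = A_3.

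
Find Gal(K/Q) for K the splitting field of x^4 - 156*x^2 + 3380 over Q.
Gal(K/Q) = V_4 (Klein four-group, Z/2Z × Z/2Z)

f factors as (x^2 - 26)(x^2 - 130), so the splitting field is K = Q(sqrt(26), sqrt(130)). The elements 26, 130, 3380 are all non-squares in Q, so sqrt(26) and sqrt(130) generate independent quadratic extensions. Thus [K:Q] = 4 and Gal(K/Q) is generated by the two order-2 automorphisms sqrt(26) ↦ -sqrt(26) and sqrt(130) ↦ -sqrt(130), giving V_4.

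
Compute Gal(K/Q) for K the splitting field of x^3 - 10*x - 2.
Gal(K/Q) = S_3 (symmetric group of order 6)

Compute the discriminant of x^3 + (0)*x^2 + (-10)*x + (-2): Δ = 3892. Since Δ is not a rational square, the Galois group is not contained in A_3; it must be the full S_3 (irreducibility of the cubic rules out anything smaller).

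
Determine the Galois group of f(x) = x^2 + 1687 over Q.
Gal(K/Q) = Z/2Z (cyclic of order 2)

x^2 + 1687 is irreducible over Q since -1687 is not a rational square. The splitting field Q(sqrt(-1687)) has degree 2 over Q, and its unique nontrivial automorphism is sqrt(-1687) ↦ -sqrt(-1687). Hence Gal(Q(sqrt(-1687))/Q) = Z/2Z.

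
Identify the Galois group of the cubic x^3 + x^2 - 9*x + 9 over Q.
Gal(K/Q) = S_3 (symmetric group of order 6)

Compute the discriminant of x^3 + (1)*x^2 + (-9)*x + (9): Δ = -684. Since Δ is not a rational square, the Galois group is not contained in A_3; it must be the full S_3 (irreducibility of the cubic rules out anything smaller).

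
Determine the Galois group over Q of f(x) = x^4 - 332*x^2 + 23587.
Gal(K/Q) = V_4 (Klein four-group, Z/2Z × Z/2Z)

f factors as (x^2 - 103)(x^2 - 229), so the splitting field is K = Q(sqrt(103), sqrt(229)). The elements 103, 229, 23587 are all non-squares in Q, so sqrt(103) and sqrt(229) generate independent quadratic extensions. Thus [K:Q] = 4 and Gal(K/Q) is generated by the two order-2 automorphisms sqrt(103) ↦ -sqrt(103) and sqrt(229) ↦ -sqrt(229), giving V_4.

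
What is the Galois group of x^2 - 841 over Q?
Gal(K/Q) = trivial group (order 1)

x^2 - 841 factors as (x - 29)(x + 29) over Q, so its splitting field is Q itself and the Galois group is trivial.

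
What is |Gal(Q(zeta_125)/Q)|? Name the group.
|Gal(Q(zeta_125)/Q)| = phi(125) = 100; group ≅ (Z/125Z)^* ≅ Z/100Z

The n-th cyclotomic polynomial Φ_125(x) is the minimal polynomial of zeta_125 over Q and has degree phi(125) = 100. So Q(zeta_125) is a degree-100 Galois extension with Galois group (Z/125Z)^*. (Z/125Z)^* is cyclic since 125 is an odd prime power (or 4). Hence Gal(Q(zeta_125)/Q) ≅ Z/100Z.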